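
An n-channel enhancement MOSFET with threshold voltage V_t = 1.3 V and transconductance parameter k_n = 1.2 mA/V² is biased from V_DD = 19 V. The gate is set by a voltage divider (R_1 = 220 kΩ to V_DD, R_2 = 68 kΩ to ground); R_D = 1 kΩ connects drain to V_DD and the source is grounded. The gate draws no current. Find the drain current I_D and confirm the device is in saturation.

I_D ≈ 6.1 mA

V_G = V_DD·R_2/(R_1+R_2) = 19×68/288 = 4.49 V. With the source grounded, V_GS = V_G = 4.49 V.
Assume saturation: I_D = (k_n/2)(V_GS − V_t)² = (1.2/2)×(4.49 − 1.3)² = 0.6×3.19² = 6.09 mA.
V_DS = V_DD − I_D·R_D = 19 − 6.09×1 = 12.9 V.
Saturation requires V_DS ≥ V_GS − V_t = 3.19 V; 12.9 ≥ 3.19 ✓.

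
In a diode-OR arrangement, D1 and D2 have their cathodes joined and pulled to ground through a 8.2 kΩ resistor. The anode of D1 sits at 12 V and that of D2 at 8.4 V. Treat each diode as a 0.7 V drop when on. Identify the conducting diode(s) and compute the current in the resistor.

Only D1 conducts; I_R ≈ 1.4 mA

Assume both conduct. Then node N would need to be at both 12−0.7 = 11.3 V and 8.4−0.7 = 7.7 V, which is impossible.
Assume only D1 conducts: V_N = 12 − 0.7 = 11.3 V, so I_R = 11.3/8.2 = 1.38 mA.
Check D2: its anode-to-cathode voltage is 8.4 − 11.3 = -2.9 V < 0.7 V, so it is off. The assumption is consistent.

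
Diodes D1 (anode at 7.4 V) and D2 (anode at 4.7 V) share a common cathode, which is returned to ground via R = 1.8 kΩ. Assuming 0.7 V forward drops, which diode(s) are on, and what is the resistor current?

Assume both conduct. Then node N would need to be at both 7.4−0.7 = 6.7 V and 4.7−0.7 = 4 V, which is impossible.
Assume only D1 conducts: V_N = 7.4 − 0.7 = 6.7 V, so I_R = 6.7/1.8 = 3.72 mA.
Check D2: its anode-to-cathode voltage is 4.7 − 6.7 = -2 V < 0.7 V, so it is off. The assumption is consistent.

Only D1 conducts; I_R ≈ 3.7 mA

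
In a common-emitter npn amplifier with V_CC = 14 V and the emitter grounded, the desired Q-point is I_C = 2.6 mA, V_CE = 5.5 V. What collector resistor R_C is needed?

Collector loop: V_CC = I_C·R_C + V_CE.
R_C = (V_CC − V_CE)/I_C = (14 − 5.5)/2.6 = 3.27 kΩ.

R_C ≈ 3.3 kΩ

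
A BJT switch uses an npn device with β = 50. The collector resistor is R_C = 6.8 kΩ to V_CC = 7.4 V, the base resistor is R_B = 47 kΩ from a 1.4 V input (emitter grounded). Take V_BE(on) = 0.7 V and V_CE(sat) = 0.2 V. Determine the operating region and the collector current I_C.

active; I_C ≈ 0.74 mA

Assume active. Base-emitter loop: I_B = (V_BB − V_BE)/R_B = (1.4 − 0.7)/47 = 0.0149 mA.
I_C = β·I_B = 50×0.0149 = 0.745 mA.
V_CE = V_CC − I_C·R_C = 7.4 − 0.745×6.8 = 2.34 V > V_CE(sat), so the active-region assumption holds.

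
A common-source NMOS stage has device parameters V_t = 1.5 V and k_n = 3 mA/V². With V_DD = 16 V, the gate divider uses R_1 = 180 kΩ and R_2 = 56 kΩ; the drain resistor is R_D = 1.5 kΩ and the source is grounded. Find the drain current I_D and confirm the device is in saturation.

I_D ≈ 7.9 mA

V_G = V_DD·R_2/(R_1+R_2) = 16×56/236 = 3.8 V. With the source grounded, V_GS = V_G = 3.8 V.
Assume saturation: I_D = (k_n/2)(V_GS − V_t)² = (3/2)×(3.8 − 1.5)² = 1.5×2.3² = 7.91 mA.
V_DS = V_DD − I_D·R_D = 16 − 7.91×1.5 = 4.13 V.
Saturation requires V_DS ≥ V_GS − V_t = 2.3 V; 4.13 ≥ 2.3 ✓.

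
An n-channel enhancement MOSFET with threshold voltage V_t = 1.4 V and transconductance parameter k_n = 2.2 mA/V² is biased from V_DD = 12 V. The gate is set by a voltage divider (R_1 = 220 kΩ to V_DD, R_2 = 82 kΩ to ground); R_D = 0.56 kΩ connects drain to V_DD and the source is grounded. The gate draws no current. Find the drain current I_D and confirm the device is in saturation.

V_G = V_DD·R_2/(R_1+R_2) = 12×82/302 = 3.26 V. With the source grounded, V_GS = V_G = 3.26 V.
Assume saturation: I_D = (k_n/2)(V_GS − V_t)² = (2.2/2)×(3.26 − 1.4)² = 1.1×1.86² = 3.8 mA.
V_DS = V_DD − I_D·R_D = 12 − 3.8×0.56 = 9.87 V.
Saturation requires V_DS ≥ V_GS − V_t = 1.86 V; 9.87 ≥ 1.86 ✓.

I_D ≈ 3.8 mA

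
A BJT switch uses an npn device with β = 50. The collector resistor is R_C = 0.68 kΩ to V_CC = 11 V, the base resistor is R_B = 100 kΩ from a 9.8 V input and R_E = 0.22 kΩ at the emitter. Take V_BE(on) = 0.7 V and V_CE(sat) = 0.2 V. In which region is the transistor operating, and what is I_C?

Assume active. Base-emitter loop: I_B = (V_BB − V_BE)/(R_B + (β+1)R_E) = (9.8 − 0.7)/(100 + 51×0.22) = 0.0818 mA.
I_C = β·I_B = 50×0.0818 = 4.09 mA.
V_CE = V_CC − I_C·R_C − I_E·R_E = 11 − 4.09×0.68 − 4.17×0.22 = 7.3 V > V_CE(sat), so the active-region assumption holds.

active; I_C ≈ 4.1 mA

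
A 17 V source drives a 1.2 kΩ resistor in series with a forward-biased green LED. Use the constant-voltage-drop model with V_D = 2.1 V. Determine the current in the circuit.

I ≈ 12 mA

KVL around the loop: 17 = V_D + I·R = 2.1 + I × 1.2 kΩ.
So I = (17 − 2.1) / 1.2 kΩ = 14.9 / 1.2 = 12.4 mA.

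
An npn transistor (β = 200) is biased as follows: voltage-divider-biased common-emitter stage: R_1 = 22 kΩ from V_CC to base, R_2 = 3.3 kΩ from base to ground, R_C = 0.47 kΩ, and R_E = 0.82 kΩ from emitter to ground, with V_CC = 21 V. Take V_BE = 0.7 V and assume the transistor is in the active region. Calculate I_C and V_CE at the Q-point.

I_C ≈ 2.4 mA, V_CE ≈ 18 V

Thevenize the base divider: V_Th = V_CC·R_2/(R_1+R_2) = 21×3.3/25.3 = 2.74 V, R_Th = R_1‖R_2 = 2.87 kΩ.
Base-emitter loop: V_Th = I_B·R_Th + V_BE + (β+1)I_B·R_E, so I_B = (2.74 − 0.7) / (2.87 + 201×0.82) = 0.0122 mA.
I_C = β·I_B = 200×0.0122 = 2.43 mA, and I_E = (β+1)I_B = 2.44 mA.
V_CE = V_CC − I_C·R_C − I_E·R_E = 21 − 2.43×0.47 − 2.44×0.82 = 17.9 V.
V_CE = 17.9 V > 0.2 V confirms active-region operation.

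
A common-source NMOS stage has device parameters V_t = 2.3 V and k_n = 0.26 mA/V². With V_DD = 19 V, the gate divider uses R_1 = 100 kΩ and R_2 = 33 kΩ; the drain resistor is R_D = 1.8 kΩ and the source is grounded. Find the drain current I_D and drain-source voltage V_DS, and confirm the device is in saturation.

I_D ≈ 0.76 mA, V_DS ≈ 18 V

V_G = V_DD·R_2/(R_1+R_2) = 19×33/133 = 4.71 V. With the source grounded, V_GS = V_G = 4.71 V.
Assume saturation: I_D = (k_n/2)(V_GS − V_t)² = (0.26/2)×(4.71 − 2.3)² = 0.13×2.41² = 0.758 mA.
V_DS = V_DD − I_D·R_D = 19 − 0.758×1.8 = 17.6 V.
Saturation requires V_DS ≥ V_GS − V_t = 2.41 V; 17.6 ≥ 2.41 ✓.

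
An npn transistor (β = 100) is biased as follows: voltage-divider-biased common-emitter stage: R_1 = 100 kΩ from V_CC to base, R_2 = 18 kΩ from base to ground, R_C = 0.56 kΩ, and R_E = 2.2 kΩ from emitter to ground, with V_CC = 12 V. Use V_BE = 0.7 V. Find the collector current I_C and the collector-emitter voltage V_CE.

Thevenize the base divider: V_Th = V_CC·R_2/(R_1+R_2) = 12×18/118 = 1.83 V, R_Th = R_1‖R_2 = 15.3 kΩ.
Base-emitter loop: V_Th = I_B·R_Th + V_BE + (β+1)I_B·R_E, so I_B = (1.83 − 0.7) / (15.3 + 101×2.2) = 0.00476 mA.
I_C = β·I_B = 100×0.00476 = 0.476 mA, and I_E = (β+1)I_B = 0.481 mA.
V_CE = V_CC − I_C·R_C − I_E·R_E = 12 − 0.476×0.56 − 0.481×2.2 = 10.7 V.
V_CE = 10.7 V > 0.2 V confirms active-region operation.

I_C ≈ 0.48 mA, V_CE ≈ 11 V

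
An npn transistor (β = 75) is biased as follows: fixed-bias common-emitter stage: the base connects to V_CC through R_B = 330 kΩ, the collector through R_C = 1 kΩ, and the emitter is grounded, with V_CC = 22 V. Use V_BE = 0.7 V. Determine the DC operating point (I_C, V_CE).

Base loop: V_CC = I_B·R_B + V_BE, so I_B = (22 − 0.7)/330 kΩ = 0.0645 mA.
In the active region I_C = β·I_B = 75 × 0.0645 = 4.84 mA.
Collector loop: V_CE = V_CC − I_C·R_C = 22 − 4.84×1 = 17.2 V.
Since V_CE = 17.2 V > V_CE(sat) ≈ 0.2 V, the transistor is in the active region as assumed.

I_C ≈ 4.8 mA, V_CE ≈ 17 V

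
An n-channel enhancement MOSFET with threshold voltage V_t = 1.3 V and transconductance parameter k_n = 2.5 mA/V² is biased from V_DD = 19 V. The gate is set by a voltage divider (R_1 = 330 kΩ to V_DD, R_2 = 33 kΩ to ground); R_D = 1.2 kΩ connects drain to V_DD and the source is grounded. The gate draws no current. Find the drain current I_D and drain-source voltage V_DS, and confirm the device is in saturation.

I_D ≈ 0.23 mA, V_DS ≈ 19 V

V_G = V_DD·R_2/(R_1+R_2) = 19×33/363 = 1.73 V. With the source grounded, V_GS = V_G = 1.73 V.
Assume saturation: I_D = (k_n/2)(V_GS − V_t)² = (2.5/2)×(1.73 − 1.3)² = 1.25×0.427² = 0.228 mA.
V_DS = V_DD − I_D·R_D = 19 − 0.228×1.2 = 18.7 V.
Saturation requires V_DS ≥ V_GS − V_t = 0.427 V; 18.7 ≥ 0.427 ✓.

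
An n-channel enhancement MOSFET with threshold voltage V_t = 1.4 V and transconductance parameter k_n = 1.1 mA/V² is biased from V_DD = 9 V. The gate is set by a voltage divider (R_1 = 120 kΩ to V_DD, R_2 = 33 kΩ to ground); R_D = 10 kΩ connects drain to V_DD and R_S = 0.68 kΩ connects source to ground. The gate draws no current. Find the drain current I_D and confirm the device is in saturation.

I_D ≈ 0.12 mA

V_G = V_DD·R_2/(R_1+R_2) = 9×33/153 = 1.94 V.
Assume saturation: I_D = (k_n/2)(V_GS − V_t)² with V_GS = V_G − I_D·R_S = 1.94 − 0.68·I_D.
Substituting gives 0.254·I_D² − 1.4·I_D + 0.161 = 0, with roots I_D = 0.117 or 5.41 mA.
The root I_D = 5.41 mA gives V_GS = -1.74 V ≤ V_t, so take I_D = 0.117 mA.
Then V_GS = 1.86 V and V_DS = V_DD − I_D(R_D+R_S) = 9 − 0.117×10.7 = 7.75 V.
Saturation requires V_DS ≥ V_GS − V_t = 0.462 V; 7.75 ≥ 0.462 ✓.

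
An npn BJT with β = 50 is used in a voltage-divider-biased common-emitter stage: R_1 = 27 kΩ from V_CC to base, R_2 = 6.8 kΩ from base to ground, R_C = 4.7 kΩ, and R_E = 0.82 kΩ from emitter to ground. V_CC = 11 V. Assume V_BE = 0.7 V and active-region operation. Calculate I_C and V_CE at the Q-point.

Thevenize the base divider: V_Th = V_CC·R_2/(R_1+R_2) = 11×6.8/33.8 = 2.21 V, R_Th = R_1‖R_2 = 5.43 kΩ.
Base-emitter loop: V_Th = I_B·R_Th + V_BE + (β+1)I_B·R_E, so I_B = (2.21 − 0.7) / (5.43 + 51×0.82) = 0.032 mA.
I_C = β·I_B = 50×0.032 = 1.6 mA, and I_E = (β+1)I_B = 1.63 mA.
V_CE = V_CC − I_C·R_C − I_E·R_E = 11 − 1.6×4.7 − 1.63×0.82 = 2.14 V.
V_CE = 2.14 V > 0.2 V confirms active-region operation.

I_C ≈ 1.6 mA, V_CE ≈ 2.1 V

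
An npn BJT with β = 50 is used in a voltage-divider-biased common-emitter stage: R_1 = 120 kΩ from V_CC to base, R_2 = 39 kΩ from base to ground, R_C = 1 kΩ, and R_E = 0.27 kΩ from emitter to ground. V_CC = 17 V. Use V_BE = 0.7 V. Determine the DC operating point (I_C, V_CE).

I_C ≈ 4 mA, V_CE ≈ 12 V

Thevenize the base divider: V_Th = V_CC·R_2/(R_1+R_2) = 17×39/159 = 4.17 V, R_Th = R_1‖R_2 = 29.4 kΩ.
Base-emitter loop: V_Th = I_B·R_Th + V_BE + (β+1)I_B·R_E, so I_B = (4.17 − 0.7) / (29.4 + 51×0.27) = 0.0803 mA.
I_C = β·I_B = 50×0.0803 = 4.02 mA, and I_E = (β+1)I_B = 4.1 mA.
V_CE = V_CC − I_C·R_C − I_E·R_E = 17 − 4.02×1 − 4.1×0.27 = 11.9 V.
V_CE = 11.9 V > 0.2 V confirms active-region operation.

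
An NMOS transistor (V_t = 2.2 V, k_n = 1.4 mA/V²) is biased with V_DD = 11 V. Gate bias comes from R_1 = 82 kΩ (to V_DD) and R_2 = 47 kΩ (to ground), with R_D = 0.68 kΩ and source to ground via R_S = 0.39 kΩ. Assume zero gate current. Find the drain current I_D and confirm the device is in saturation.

V_G = V_DD·R_2/(R_1+R_2) = 11×47/129 = 4.01 V.
Assume saturation: I_D = (k_n/2)(V_GS − V_t)² with V_GS = V_G − I_D·R_S = 4.01 − 0.39·I_D.
Substituting gives 0.106·I_D² − 1.99·I_D + 2.29 = 0, with roots I_D = 1.23 or 17.4 mA.
The root I_D = 17.4 mA gives V_GS = -2.79 V ≤ V_t, so take I_D = 1.23 mA.
Then V_GS = 3.53 V and V_DS = V_DD − I_D(R_D+R_S) = 11 − 1.23×1.07 = 9.68 V.
Saturation requires V_DS ≥ V_GS − V_t = 1.33 V; 9.68 ≥ 1.33 ✓.

I_D ≈ 1.2 mA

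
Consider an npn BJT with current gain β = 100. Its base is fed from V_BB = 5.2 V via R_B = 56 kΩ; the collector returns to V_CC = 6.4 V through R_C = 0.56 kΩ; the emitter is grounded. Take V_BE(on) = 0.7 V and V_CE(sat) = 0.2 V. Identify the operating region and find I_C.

Assume active. Base-emitter loop: I_B = (V_BB − V_BE)/R_B = (5.2 − 0.7)/56 = 0.0804 mA.
I_C = β·I_B = 100×0.0804 = 8.04 mA.
V_CE = V_CC − I_C·R_C = 6.4 − 8.04×0.56 = 1.9 V > V_CE(sat), so the active-region assumption holds.

active; I_C ≈ 8 mA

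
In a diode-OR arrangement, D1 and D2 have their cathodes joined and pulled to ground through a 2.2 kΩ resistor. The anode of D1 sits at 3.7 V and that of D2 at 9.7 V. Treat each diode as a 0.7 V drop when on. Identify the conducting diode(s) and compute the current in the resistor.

Only D2 conducts; I_R ≈ 4.1 mA

Assume both conduct. Then node N would need to be at both 3.7−0.7 = 3 V and 9.7−0.7 = 9 V, which is impossible.
Assume only D2 conducts: V_N = 9.7 − 0.7 = 9 V, so I_R = 9/2.2 = 4.09 mA.
Check D1: its anode-to-cathode voltage is 3.7 − 9 = -5.3 V < 0.7 V, so it is off. The assumption is consistent.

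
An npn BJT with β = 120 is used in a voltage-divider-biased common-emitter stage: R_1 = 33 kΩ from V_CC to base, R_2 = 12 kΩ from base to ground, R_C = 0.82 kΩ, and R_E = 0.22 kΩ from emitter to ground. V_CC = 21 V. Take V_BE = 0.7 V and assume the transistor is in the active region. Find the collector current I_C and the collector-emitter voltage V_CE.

I_C ≈ 17 mA, V_CE ≈ 3.7 V

Thevenize the base divider: V_Th = V_CC·R_2/(R_1+R_2) = 21×12/45 = 5.6 V, R_Th = R_1‖R_2 = 8.8 kΩ.
Base-emitter loop: V_Th = I_B·R_Th + V_BE + (β+1)I_B·R_E, so I_B = (5.6 − 0.7) / (8.8 + 121×0.22) = 0.138 mA.
I_C = β·I_B = 120×0.138 = 16.6 mA, and I_E = (β+1)I_B = 16.7 mA.
V_CE = V_CC − I_C·R_C − I_E·R_E = 21 − 16.6×0.82 − 16.7×0.22 = 3.7 V.
V_CE = 3.7 V > 0.2 V confirms active-region operation.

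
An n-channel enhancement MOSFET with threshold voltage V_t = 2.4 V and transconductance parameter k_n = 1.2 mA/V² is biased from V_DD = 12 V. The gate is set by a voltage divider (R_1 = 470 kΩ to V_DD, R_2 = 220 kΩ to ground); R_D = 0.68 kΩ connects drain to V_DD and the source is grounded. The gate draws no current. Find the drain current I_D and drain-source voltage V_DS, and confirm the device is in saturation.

V_G = V_DD·R_2/(R_1+R_2) = 12×220/690 = 3.83 V. With the source grounded, V_GS = V_G = 3.83 V.
Assume saturation: I_D = (k_n/2)(V_GS − V_t)² = (1.2/2)×(3.83 − 2.4)² = 0.6×1.43² = 1.22 mA.
V_DS = V_DD − I_D·R_D = 12 − 1.22×0.68 = 11.2 V.
Saturation requires V_DS ≥ V_GS − V_t = 1.43 V; 11.2 ≥ 1.43 ✓.

I_D ≈ 1.2 mA, V_DS ≈ 11 V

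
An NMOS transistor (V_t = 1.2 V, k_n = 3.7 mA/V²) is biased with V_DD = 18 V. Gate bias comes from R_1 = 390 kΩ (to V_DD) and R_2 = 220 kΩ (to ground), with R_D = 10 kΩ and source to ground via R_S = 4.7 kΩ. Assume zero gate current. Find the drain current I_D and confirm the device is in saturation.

V_G = V_DD·R_2/(R_1+R_2) = 18×220/610 = 6.49 V.
Assume saturation: I_D = (k_n/2)(V_GS − V_t)² with V_GS = V_G − I_D·R_S = 6.49 − 4.7·I_D.
Substituting gives 40.9·I_D² − 93·I_D + 51.8 = 0, with roots I_D = 0.972 or 1.3 mA.
The root I_D = 1.3 mA gives V_GS = 0.36 V ≤ V_t, so take I_D = 0.972 mA.
Then V_GS = 1.92 V and V_DS = V_DD − I_D(R_D+R_S) = 18 − 0.972×14.7 = 3.72 V.
Saturation requires V_DS ≥ V_GS − V_t = 0.725 V; 3.72 ≥ 0.725 ✓.

I_D ≈ 0.97 mA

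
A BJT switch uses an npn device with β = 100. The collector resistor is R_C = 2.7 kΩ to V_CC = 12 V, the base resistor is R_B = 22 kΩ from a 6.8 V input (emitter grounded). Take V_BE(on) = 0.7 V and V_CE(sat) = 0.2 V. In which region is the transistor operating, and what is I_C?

saturation; I_C ≈ 4.4 mA

Assume active: I_B = (6.8 − 0.7)/22 = 0.277 mA, giving I_C = β·I_B = 27.7 mA.
But then V_CE = 12 − 27.7×2.7 = -62.9 V < V_CE(sat) = 0.2 V — impossible in the active region.
So the transistor is saturated. With V_CE = 0.2 V, I_C = (V_CC − 0.2)/R_C = 11.8/2.7 = 4.37 mA.
Check: β·I_B = 27.7 mA > I_C = 4.37 mA, confirming saturation.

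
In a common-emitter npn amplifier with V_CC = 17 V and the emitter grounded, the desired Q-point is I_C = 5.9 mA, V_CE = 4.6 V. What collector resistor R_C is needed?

Collector loop: V_CC = I_C·R_C + V_CE.
R_C = (V_CC − V_CE)/I_C = (17 − 4.6)/5.9 = 2.1 kΩ.

R_C ≈ 2.1 kΩ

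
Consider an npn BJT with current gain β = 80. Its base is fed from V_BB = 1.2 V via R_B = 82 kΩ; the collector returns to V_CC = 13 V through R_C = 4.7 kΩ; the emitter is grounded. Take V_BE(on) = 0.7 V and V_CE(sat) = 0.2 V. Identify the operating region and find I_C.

Assume active. Base-emitter loop: I_B = (V_BB − V_BE)/R_B = (1.2 − 0.7)/82 = 0.0061 mA.
I_C = β·I_B = 80×0.0061 = 0.488 mA.
V_CE = V_CC − I_C·R_C = 13 − 0.488×4.7 = 10.7 V > V_CE(sat), so the active-region assumption holds.

active; I_C ≈ 0.49 mA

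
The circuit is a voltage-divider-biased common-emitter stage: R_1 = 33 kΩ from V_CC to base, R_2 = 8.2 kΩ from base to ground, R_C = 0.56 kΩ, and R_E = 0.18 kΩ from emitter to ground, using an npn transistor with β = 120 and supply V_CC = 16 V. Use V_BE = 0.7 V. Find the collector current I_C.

I_C ≈ 11 mA

Thevenize the base divider: V_Th = V_CC·R_2/(R_1+R_2) = 16×8.2/41.2 = 3.18 V, R_Th = R_1‖R_2 = 6.57 kΩ.
Base-emitter loop: V_Th = I_B·R_Th + V_BE + (β+1)I_B·R_E, so I_B = (3.18 − 0.7) / (6.57 + 121×0.18) = 0.0876 mA.
I_C = β·I_B = 120×0.0876 = 10.5 mA, and I_E = (β+1)I_B = 10.6 mA.
V_CE = V_CC − I_C·R_C − I_E·R_E = 16 − 10.5×0.56 − 10.6×0.18 = 8.2 V.
V_CE = 8.2 V > 0.2 V confirms active-region operation.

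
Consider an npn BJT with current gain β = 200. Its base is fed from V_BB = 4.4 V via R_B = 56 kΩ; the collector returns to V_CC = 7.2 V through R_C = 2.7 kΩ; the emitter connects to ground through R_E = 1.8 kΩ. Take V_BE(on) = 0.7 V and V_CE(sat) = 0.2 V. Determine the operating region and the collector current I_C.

Assume active: I_B = (4.4 − 0.7)/(56 + 201×1.8) = 0.00886 mA, I_C = β·I_B = 1.77 mA.
Then V_CE = 7.2 − 1.77×2.7 − 1.78×1.8 = -0.786 V < 0.2 V — the active assumption fails.
Re-solve with V_CE = 0.2 V. KCL at the emitter: V_E/R_E = (V_BB−0.7−V_E)/R_B + (V_CC−0.2−V_E)/R_C, giving V_E = 2.82 V.
I_C = (V_CC − 0.2 − V_E)/R_C = (7 − 2.82)/2.7 = 1.55 mA.
Check: I_B = (3.7 − 2.82)/56 = 0.0158 mA, and β·I_B = 3.15 mA > I_C, confirming saturation.

saturation; I_C ≈ 1.5 mA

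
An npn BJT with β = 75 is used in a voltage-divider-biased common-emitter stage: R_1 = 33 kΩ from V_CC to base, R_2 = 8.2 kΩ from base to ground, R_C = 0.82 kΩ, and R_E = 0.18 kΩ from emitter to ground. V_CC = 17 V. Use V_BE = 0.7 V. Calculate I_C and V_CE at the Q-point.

Thevenize the base divider: V_Th = V_CC·R_2/(R_1+R_2) = 17×8.2/41.2 = 3.38 V, R_Th = R_1‖R_2 = 6.57 kΩ.
Base-emitter loop: V_Th = I_B·R_Th + V_BE + (β+1)I_B·R_E, so I_B = (3.38 − 0.7) / (6.57 + 76×0.18) = 0.133 mA.
I_C = β·I_B = 75×0.133 = 9.94 mA, and I_E = (β+1)I_B = 10.1 mA.
V_CE = V_CC − I_C·R_C − I_E·R_E = 17 − 9.94×0.82 − 10.1×0.18 = 7.04 V.
V_CE = 7.04 V > 0.2 V confirms active-region operation.

I_C ≈ 9.9 mA, V_CE ≈ 7 V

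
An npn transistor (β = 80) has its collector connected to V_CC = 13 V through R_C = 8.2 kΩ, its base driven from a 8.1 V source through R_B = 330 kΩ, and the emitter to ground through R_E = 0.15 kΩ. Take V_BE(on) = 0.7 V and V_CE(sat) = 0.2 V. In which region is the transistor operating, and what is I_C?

saturation; I_C ≈ 1.5 mA

Assume active: I_B = (8.1 − 0.7)/(330 + 81×0.15) = 0.0216 mA, I_C = β·I_B = 1.73 mA.
Then V_CE = 13 − 1.73×8.2 − 1.75×0.15 = -1.45 V < 0.2 V — the active assumption fails.
Re-solve with V_CE = 0.2 V. KCL at the emitter: V_E/R_E = (V_BB−0.7−V_E)/R_B + (V_CC−0.2−V_E)/R_C, giving V_E = 0.233 V.
I_C = (V_CC − 0.2 − V_E)/R_C = (12.8 − 0.233)/8.2 = 1.53 mA.
Check: I_B = (7.4 − 0.233)/330 = 0.0217 mA, and β·I_B = 1.74 mA > I_C, confirming saturation.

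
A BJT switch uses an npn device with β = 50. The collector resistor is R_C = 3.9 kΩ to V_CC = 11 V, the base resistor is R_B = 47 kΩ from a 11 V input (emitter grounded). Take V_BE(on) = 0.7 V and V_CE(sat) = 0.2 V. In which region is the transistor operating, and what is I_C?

saturation; I_C ≈ 2.8 mA

Assume active: I_B = (11 − 0.7)/47 = 0.219 mA, giving I_C = β·I_B = 11 mA.
But then V_CE = 11 − 11×3.9 = -31.7 V < V_CE(sat) = 0.2 V — impossible in the active region.
So the transistor is saturated. With V_CE = 0.2 V, I_C = (V_CC − 0.2)/R_C = 10.8/3.9 = 2.77 mA.
Check: β·I_B = 11 mA > I_C = 2.77 mA, confirming saturation.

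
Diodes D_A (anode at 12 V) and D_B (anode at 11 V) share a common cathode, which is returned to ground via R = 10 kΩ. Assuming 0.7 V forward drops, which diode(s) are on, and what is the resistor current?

Only D_A conducts; I_R ≈ 1.1 mA

Assume both conduct. Then node N would need to be at both 12−0.7 = 11.3 V and 11−0.7 = 10.3 V, which is impossible.
Assume only D_A conducts: V_N = 12 − 0.7 = 11.3 V, so I_R = 11.3/10 = 1.13 mA.
Check D_B: its anode-to-cathode voltage is 11 − 11.3 = -0.3 V < 0.7 V, so it is off. The assumption is consistent.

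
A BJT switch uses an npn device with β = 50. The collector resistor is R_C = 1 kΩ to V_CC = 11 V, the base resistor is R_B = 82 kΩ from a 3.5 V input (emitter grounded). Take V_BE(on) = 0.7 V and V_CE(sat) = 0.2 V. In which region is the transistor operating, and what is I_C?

active; I_C ≈ 1.7 mA

Assume active. Base-emitter loop: I_B = (V_BB − V_BE)/R_B = (3.5 − 0.7)/82 = 0.0341 mA.
I_C = β·I_B = 50×0.0341 = 1.71 mA.
V_CE = V_CC − I_C·R_C = 11 − 1.71×1 = 9.29 V > V_CE(sat), so the active-region assumption holds.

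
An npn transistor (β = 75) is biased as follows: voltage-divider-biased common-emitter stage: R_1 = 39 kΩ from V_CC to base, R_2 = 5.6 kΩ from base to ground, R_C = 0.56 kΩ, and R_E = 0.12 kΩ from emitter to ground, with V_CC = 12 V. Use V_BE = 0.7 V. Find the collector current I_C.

I_C ≈ 4.3 mA

Thevenize the base divider: V_Th = V_CC·R_2/(R_1+R_2) = 12×5.6/44.6 = 1.51 V, R_Th = R_1‖R_2 = 4.9 kΩ.
Base-emitter loop: V_Th = I_B·R_Th + V_BE + (β+1)I_B·R_E, so I_B = (1.51 − 0.7) / (4.9 + 76×0.12) = 0.0576 mA.
I_C = β·I_B = 75×0.0576 = 4.32 mA, and I_E = (β+1)I_B = 4.37 mA.
V_CE = V_CC − I_C·R_C − I_E·R_E = 12 − 4.32×0.56 − 4.37×0.12 = 9.06 V.
V_CE = 9.06 V > 0.2 V confirms active-region operation.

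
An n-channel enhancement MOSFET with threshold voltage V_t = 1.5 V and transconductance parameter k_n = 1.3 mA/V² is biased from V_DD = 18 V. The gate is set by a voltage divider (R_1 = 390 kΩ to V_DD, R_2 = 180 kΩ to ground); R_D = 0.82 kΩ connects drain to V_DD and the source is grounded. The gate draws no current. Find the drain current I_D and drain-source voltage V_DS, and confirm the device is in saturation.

V_G = V_DD·R_2/(R_1+R_2) = 18×180/570 = 5.68 V. With the source grounded, V_GS = V_G = 5.68 V.
Assume saturation: I_D = (k_n/2)(V_GS − V_t)² = (1.3/2)×(5.68 − 1.5)² = 0.65×4.18² = 11.4 mA.
V_DS = V_DD − I_D·R_D = 18 − 11.4×0.82 = 8.67 V.
Saturation requires V_DS ≥ V_GS − V_t = 4.18 V; 8.67 ≥ 4.18 ✓.

I_D ≈ 11 mA, V_DS ≈ 8.7 V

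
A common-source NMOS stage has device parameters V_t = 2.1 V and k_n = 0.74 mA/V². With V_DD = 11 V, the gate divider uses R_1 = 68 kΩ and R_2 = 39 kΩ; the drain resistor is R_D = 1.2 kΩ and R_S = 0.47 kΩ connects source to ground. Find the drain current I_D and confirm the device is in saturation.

I_D ≈ 0.85 mA

V_G = V_DD·R_2/(R_1+R_2) = 11×39/107 = 4.01 V.
Assume saturation: I_D = (k_n/2)(V_GS − V_t)² with V_GS = V_G − I_D·R_S = 4.01 − 0.47·I_D.
Substituting gives 0.0817·I_D² − 1.66·I_D + 1.35 = 0, with roots I_D = 0.846 or 19.5 mA.
The root I_D = 19.5 mA gives V_GS = -5.16 V ≤ V_t, so take I_D = 0.846 mA.
Then V_GS = 3.61 V and V_DS = V_DD − I_D(R_D+R_S) = 11 − 0.846×1.67 = 9.59 V.
Saturation requires V_DS ≥ V_GS − V_t = 1.51 V; 9.59 ≥ 1.51 ✓.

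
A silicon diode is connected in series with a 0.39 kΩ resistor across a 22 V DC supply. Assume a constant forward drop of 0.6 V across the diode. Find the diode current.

I ≈ 55 mA

KVL around the loop: 22 = V_D + I·R = 0.6 + I × 0.39 kΩ.
So I = (22 − 0.6) / 0.39 kΩ = 21.4 / 0.39 = 54.9 mA.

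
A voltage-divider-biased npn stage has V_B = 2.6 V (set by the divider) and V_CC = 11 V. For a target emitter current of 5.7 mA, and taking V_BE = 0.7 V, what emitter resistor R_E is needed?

V_E = V_B − V_BE = 2.6 − 0.7 = 1.9 V.
R_E = V_E / I_E = 1.9 / 5.7 = 0.333 kΩ.

R_E ≈ 0.33 kΩ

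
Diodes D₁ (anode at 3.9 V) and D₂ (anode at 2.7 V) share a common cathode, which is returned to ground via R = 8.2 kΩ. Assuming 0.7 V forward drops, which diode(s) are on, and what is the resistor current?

Only D₁ conducts; I_R ≈ 0.39 mA

Assume both conduct. Then node N would need to be at both 3.9−0.7 = 3.2 V and 2.7−0.7 = 2 V, which is impossible.
Assume only D₁ conducts: V_N = 3.9 − 0.7 = 3.2 V, so I_R = 3.2/8.2 = 0.39 mA.
Check D₂: its anode-to-cathode voltage is 2.7 − 3.2 = -0.5 V < 0.7 V, so it is off. The assumption is consistent.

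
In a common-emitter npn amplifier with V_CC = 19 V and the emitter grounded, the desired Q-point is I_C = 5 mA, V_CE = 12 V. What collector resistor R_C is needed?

Collector loop: V_CC = I_C·R_C + V_CE.
R_C = (V_CC − V_CE)/I_C = (19 − 12)/5 = 1.4 kΩ.

R_C ≈ 1.4 kΩ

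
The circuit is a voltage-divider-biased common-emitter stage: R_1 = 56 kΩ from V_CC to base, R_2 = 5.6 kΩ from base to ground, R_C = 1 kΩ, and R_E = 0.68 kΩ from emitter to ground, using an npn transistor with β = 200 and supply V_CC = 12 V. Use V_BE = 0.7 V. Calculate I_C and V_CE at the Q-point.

Thevenize the base divider: V_Th = V_CC·R_2/(R_1+R_2) = 12×5.6/61.6 = 1.09 V, R_Th = R_1‖R_2 = 5.09 kΩ.
Base-emitter loop: V_Th = I_B·R_Th + V_BE + (β+1)I_B·R_E, so I_B = (1.09 − 0.7) / (5.09 + 201×0.68) = 0.00276 mA.
I_C = β·I_B = 200×0.00276 = 0.551 mA, and I_E = (β+1)I_B = 0.554 mA.
V_CE = V_CC − I_C·R_C − I_E·R_E = 12 − 0.551×1 − 0.554×0.68 = 11.1 V.
V_CE = 11.1 V > 0.2 V confirms active-region operation.

I_C ≈ 0.55 mA, V_CE ≈ 11 V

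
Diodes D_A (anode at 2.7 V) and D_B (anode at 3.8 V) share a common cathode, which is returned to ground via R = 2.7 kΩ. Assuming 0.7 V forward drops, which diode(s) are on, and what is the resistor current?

Only D_B conducts; I_R ≈ 1.1 mA

Assume both conduct. Then node N would need to be at both 2.7−0.7 = 2 V and 3.8−0.7 = 3.1 V, which is impossible.
Assume only D_B conducts: V_N = 3.8 − 0.7 = 3.1 V, so I_R = 3.1/2.7 = 1.15 mA.
Check D_A: its anode-to-cathode voltage is 2.7 − 3.1 = -0.4 V < 0.7 V, so it is off. The assumption is consistent.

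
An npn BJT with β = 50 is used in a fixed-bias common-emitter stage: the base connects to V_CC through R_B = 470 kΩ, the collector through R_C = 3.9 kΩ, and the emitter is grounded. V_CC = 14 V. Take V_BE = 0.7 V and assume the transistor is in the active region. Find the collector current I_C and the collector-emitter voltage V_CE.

I_C ≈ 1.4 mA, V_CE ≈ 8.5 V

Base loop: V_CC = I_B·R_B + V_BE, so I_B = (14 − 0.7)/470 kΩ = 0.0283 mA.
In the active region I_C = β·I_B = 50 × 0.0283 = 1.41 mA.
Collector loop: V_CE = V_CC − I_C·R_C = 14 − 1.41×3.9 = 8.48 V.
Since V_CE = 8.48 V > V_CE(sat) ≈ 0.2 V, the transistor is in the active region as assumed.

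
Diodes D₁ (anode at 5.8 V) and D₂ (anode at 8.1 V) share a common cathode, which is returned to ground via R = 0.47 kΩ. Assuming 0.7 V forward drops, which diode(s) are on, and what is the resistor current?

Only D₂ conducts; I_R ≈ 16 mA

Assume both conduct. Then node N would need to be at both 5.8−0.7 = 5.1 V and 8.1−0.7 = 7.4 V, which is impossible.
Assume only D₂ conducts: V_N = 8.1 − 0.7 = 7.4 V, so I_R = 7.4/0.47 = 15.7 mA.
Check D₁: its anode-to-cathode voltage is 5.8 − 7.4 = -1.6 V < 0.7 V, so it is off. The assumption is consistent.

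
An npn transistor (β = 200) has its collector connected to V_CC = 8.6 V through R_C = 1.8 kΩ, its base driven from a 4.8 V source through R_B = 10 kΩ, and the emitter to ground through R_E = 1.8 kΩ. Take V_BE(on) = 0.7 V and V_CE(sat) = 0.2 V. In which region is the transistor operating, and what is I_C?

active; I_C ≈ 2.2 mA

Assume active. Base-emitter loop: I_B = (V_BB − V_BE)/(R_B + (β+1)R_E) = (4.8 − 0.7)/(10 + 201×1.8) = 0.011 mA.
I_C = β·I_B = 200×0.011 = 2.21 mA.
V_CE = V_CC − I_C·R_C − I_E·R_E = 8.6 − 2.21×1.8 − 2.22×1.8 = 0.64 V > V_CE(sat), so the active-region assumption holds.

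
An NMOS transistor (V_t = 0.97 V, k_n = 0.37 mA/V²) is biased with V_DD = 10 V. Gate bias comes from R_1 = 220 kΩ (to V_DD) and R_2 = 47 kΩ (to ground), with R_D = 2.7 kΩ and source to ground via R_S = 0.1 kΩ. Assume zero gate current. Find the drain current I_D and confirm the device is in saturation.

I_D ≈ 0.11 mA

V_G = V_DD·R_2/(R_1+R_2) = 10×47/267 = 1.76 V.
Assume saturation: I_D = (k_n/2)(V_GS − V_t)² with V_GS = V_G − I_D·R_S = 1.76 − 0.1·I_D.
Substituting gives 0.00185·I_D² − 1.03·I_D + 0.116 = 0, with roots I_D = 0.112 or 556 mA.
The root I_D = 556 mA gives V_GS = -53.9 V ≤ V_t, so take I_D = 0.112 mA.
Then V_GS = 1.75 V and V_DS = V_DD − I_D(R_D+R_S) = 10 − 0.112×2.8 = 9.69 V.
Saturation requires V_DS ≥ V_GS − V_t = 0.779 V; 9.69 ≥ 0.779 ✓.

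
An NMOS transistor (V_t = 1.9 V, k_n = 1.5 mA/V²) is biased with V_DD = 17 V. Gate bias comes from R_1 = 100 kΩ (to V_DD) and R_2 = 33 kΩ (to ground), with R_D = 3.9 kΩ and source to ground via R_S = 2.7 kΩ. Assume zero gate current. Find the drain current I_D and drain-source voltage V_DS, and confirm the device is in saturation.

I_D ≈ 0.54 mA, V_DS ≈ 13 V

V_G = V_DD·R_2/(R_1+R_2) = 17×33/133 = 4.22 V.
Assume saturation: I_D = (k_n/2)(V_GS − V_t)² with V_GS = V_G − I_D·R_S = 4.22 − 2.7·I_D.
Substituting gives 5.47·I_D² − 10.4·I_D + 4.03 = 0, with roots I_D = 0.543 or 1.36 mA.
The root I_D = 1.36 mA gives V_GS = 0.555 V ≤ V_t, so take I_D = 0.543 mA.
Then V_GS = 2.75 V and V_DS = V_DD − I_D(R_D+R_S) = 17 − 0.543×6.6 = 13.4 V.
Saturation requires V_DS ≥ V_GS − V_t = 0.851 V; 13.4 ≥ 0.851 ✓.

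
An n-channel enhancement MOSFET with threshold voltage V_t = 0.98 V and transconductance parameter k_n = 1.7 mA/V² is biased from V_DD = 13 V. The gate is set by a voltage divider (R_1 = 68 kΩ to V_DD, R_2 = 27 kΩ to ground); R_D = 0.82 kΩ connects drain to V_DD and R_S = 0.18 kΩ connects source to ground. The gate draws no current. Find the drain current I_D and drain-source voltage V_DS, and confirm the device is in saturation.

V_G = V_DD·R_2/(R_1+R_2) = 13×27/95 = 3.69 V.
Assume saturation: I_D = (k_n/2)(V_GS − V_t)² with V_GS = V_G − I_D·R_S = 3.69 − 0.18·I_D.
Substituting gives 0.0275·I_D² − 1.83·I_D + 6.26 = 0, with roots I_D = 3.62 or 62.9 mA.
The root I_D = 62.9 mA gives V_GS = -7.62 V ≤ V_t, so take I_D = 3.62 mA.
Then V_GS = 3.04 V and V_DS = V_DD − I_D(R_D+R_S) = 13 − 3.62×1 = 9.38 V.
Saturation requires V_DS ≥ V_GS − V_t = 2.06 V; 9.38 ≥ 2.06 ✓.

I_D ≈ 3.6 mA, V_DS ≈ 9.4 V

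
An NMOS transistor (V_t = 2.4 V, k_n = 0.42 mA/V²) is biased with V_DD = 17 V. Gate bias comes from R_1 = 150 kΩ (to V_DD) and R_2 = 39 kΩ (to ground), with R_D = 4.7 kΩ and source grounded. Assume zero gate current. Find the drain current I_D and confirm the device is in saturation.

V_G = V_DD·R_2/(R_1+R_2) = 17×39/189 = 3.51 V. With the source grounded, V_GS = V_G = 3.51 V.
Assume saturation: I_D = (k_n/2)(V_GS − V_t)² = (0.42/2)×(3.51 − 2.4)² = 0.21×1.11² = 0.258 mA.
V_DS = V_DD − I_D·R_D = 17 − 0.258×4.7 = 15.8 V.
Saturation requires V_DS ≥ V_GS − V_t = 1.11 V; 15.8 ≥ 1.11 ✓.

I_D ≈ 0.26 mA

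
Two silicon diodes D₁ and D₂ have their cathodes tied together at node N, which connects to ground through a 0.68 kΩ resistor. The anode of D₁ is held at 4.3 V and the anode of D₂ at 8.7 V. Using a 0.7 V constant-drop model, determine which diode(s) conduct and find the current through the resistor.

Only D₂ conducts; I_R ≈ 12 mA

Assume both conduct. Then node N would need to be at both 4.3−0.7 = 3.6 V and 8.7−0.7 = 8 V, which is impossible.
Assume only D₂ conducts: V_N = 8.7 − 0.7 = 8 V, so I_R = 8/0.68 = 11.8 mA.
Check D₁: its anode-to-cathode voltage is 4.3 − 8 = -3.7 V < 0.7 V, so it is off. The assumption is consistent.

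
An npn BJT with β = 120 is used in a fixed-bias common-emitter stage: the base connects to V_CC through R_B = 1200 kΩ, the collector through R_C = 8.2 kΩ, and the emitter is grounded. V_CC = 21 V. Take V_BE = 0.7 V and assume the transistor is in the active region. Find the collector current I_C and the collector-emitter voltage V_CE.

Base loop: V_CC = I_B·R_B + V_BE, so I_B = (21 − 0.7)/1200 kΩ = 0.0169 mA.
In the active region I_C = β·I_B = 120 × 0.0169 = 2.03 mA.
Collector loop: V_CE = V_CC − I_C·R_C = 21 − 2.03×8.2 = 4.35 V.
Since V_CE = 4.35 V > V_CE(sat) ≈ 0.2 V, the transistor is in the active region as assumed.

I_C ≈ 2 mA, V_CE ≈ 4.4 V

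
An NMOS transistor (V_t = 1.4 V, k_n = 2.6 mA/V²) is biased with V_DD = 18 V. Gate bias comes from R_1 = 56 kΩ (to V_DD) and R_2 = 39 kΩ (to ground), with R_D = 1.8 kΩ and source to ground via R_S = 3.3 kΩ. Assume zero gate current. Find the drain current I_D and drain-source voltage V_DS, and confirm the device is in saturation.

V_G = V_DD·R_2/(R_1+R_2) = 18×39/95 = 7.39 V.
Assume saturation: I_D = (k_n/2)(V_GS − V_t)² with V_GS = V_G − I_D·R_S = 7.39 − 3.3·I_D.
Substituting gives 14.2·I_D² − 52.4·I_D + 46.6 = 0, with roots I_D = 1.49 or 2.21 mA.
The root I_D = 2.21 mA gives V_GS = 0.0961 V ≤ V_t, so take I_D = 1.49 mA.
Then V_GS = 2.47 V and V_DS = V_DD − I_D(R_D+R_S) = 18 − 1.49×5.1 = 10.4 V.
Saturation requires V_DS ≥ V_GS − V_t = 1.07 V; 10.4 ≥ 1.07 ✓.

I_D ≈ 1.5 mA, V_DS ≈ 10 V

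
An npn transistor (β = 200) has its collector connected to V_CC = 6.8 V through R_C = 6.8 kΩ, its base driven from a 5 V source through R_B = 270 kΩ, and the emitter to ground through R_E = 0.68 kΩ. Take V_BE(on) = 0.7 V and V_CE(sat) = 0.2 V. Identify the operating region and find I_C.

Assume active: I_B = (5 − 0.7)/(270 + 201×0.68) = 0.0106 mA, I_C = β·I_B = 2.11 mA.
Then V_CE = 6.8 − 2.11×6.8 − 2.13×0.68 = -9.03 V < 0.2 V — the active assumption fails.
Re-solve with V_CE = 0.2 V. KCL at the emitter: V_E/R_E = (V_BB−0.7−V_E)/R_B + (V_CC−0.2−V_E)/R_C, giving V_E = 0.608 V.
I_C = (V_CC − 0.2 − V_E)/R_C = (6.6 − 0.608)/6.8 = 0.881 mA.
Check: I_B = (4.3 − 0.608)/270 = 0.0137 mA, and β·I_B = 2.73 mA > I_C, confirming saturation.

saturation; I_C ≈ 0.88 mA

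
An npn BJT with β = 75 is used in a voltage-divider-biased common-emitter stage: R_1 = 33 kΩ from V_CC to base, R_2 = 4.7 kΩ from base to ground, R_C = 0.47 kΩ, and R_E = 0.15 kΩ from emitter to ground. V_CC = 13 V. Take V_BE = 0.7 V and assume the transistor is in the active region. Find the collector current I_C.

I_C ≈ 4.5 mA

Thevenize the base divider: V_Th = V_CC·R_2/(R_1+R_2) = 13×4.7/37.7 = 1.62 V, R_Th = R_1‖R_2 = 4.11 kΩ.
Base-emitter loop: V_Th = I_B·R_Th + V_BE + (β+1)I_B·R_E, so I_B = (1.62 − 0.7) / (4.11 + 76×0.15) = 0.0593 mA.
I_C = β·I_B = 75×0.0593 = 4.45 mA, and I_E = (β+1)I_B = 4.51 mA.
V_CE = V_CC − I_C·R_C − I_E·R_E = 13 − 4.45×0.47 − 4.51×0.15 = 10.2 V.
V_CE = 10.2 V > 0.2 V confirms active-region operation.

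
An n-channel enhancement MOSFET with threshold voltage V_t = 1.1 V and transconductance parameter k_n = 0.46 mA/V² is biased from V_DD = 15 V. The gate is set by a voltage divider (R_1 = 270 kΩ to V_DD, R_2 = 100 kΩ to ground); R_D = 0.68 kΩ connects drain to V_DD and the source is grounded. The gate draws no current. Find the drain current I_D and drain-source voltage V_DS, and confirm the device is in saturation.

V_G = V_DD·R_2/(R_1+R_2) = 15×100/370 = 4.05 V. With the source grounded, V_GS = V_G = 4.05 V.
Assume saturation: I_D = (k_n/2)(V_GS − V_t)² = (0.46/2)×(4.05 − 1.1)² = 0.23×2.95² = 2.01 mA.
V_DS = V_DD − I_D·R_D = 15 − 2.01×0.68 = 13.6 V.
Saturation requires V_DS ≥ V_GS − V_t = 2.95 V; 13.6 ≥ 2.95 ✓.

I_D ≈ 2 mA, V_DS ≈ 14 V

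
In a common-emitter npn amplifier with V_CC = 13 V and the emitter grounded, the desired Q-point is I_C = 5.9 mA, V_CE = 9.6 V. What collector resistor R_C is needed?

R_C ≈ 0.58 kΩ

Collector loop: V_CC = I_C·R_C + V_CE.
R_C = (V_CC − V_CE)/I_C = (13 − 9.6)/5.9 = 0.576 kΩ.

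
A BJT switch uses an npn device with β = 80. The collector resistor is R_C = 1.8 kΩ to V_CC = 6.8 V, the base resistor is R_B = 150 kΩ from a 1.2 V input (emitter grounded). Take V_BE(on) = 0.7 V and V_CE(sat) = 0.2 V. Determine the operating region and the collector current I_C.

Assume active. Base-emitter loop: I_B = (V_BB − V_BE)/R_B = (1.2 − 0.7)/150 = 0.00333 mA.
I_C = β·I_B = 80×0.00333 = 0.267 mA.
V_CE = V_CC − I_C·R_C = 6.8 − 0.267×1.8 = 6.32 V > V_CE(sat), so the active-region assumption holds.

active; I_C ≈ 0.27 mA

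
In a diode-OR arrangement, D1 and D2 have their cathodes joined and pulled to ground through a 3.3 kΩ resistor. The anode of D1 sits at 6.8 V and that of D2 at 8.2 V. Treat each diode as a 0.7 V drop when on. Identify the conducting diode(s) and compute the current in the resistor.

Only D2 conducts; I_R ≈ 2.3 mA

Assume both conduct. Then node N would need to be at both 6.8−0.7 = 6.1 V and 8.2−0.7 = 7.5 V, which is impossible.
Assume only D2 conducts: V_N = 8.2 − 0.7 = 7.5 V, so I_R = 7.5/3.3 = 2.27 mA.
Check D1: its anode-to-cathode voltage is 6.8 − 7.5 = -0.7 V < 0.7 V, so it is off. The assumption is consistent.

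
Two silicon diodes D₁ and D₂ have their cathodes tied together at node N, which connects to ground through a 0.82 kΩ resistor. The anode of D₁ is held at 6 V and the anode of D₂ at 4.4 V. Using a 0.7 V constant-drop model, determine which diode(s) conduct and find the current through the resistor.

Only D₁ conducts; I_R ≈ 6.5 mA

Assume both conduct. Then node N would need to be at both 6−0.7 = 5.3 V and 4.4−0.7 = 3.7 V, which is impossible.
Assume only D₁ conducts: V_N = 6 − 0.7 = 5.3 V, so I_R = 5.3/0.82 = 6.46 mA.
Check D₂: its anode-to-cathode voltage is 4.4 − 5.3 = -0.9 V < 0.7 V, so it is off. The assumption is consistent.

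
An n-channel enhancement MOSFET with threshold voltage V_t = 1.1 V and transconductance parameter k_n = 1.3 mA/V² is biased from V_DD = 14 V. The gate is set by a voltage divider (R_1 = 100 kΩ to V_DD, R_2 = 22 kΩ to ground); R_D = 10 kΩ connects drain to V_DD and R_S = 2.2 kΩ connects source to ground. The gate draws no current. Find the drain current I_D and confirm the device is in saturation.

I_D ≈ 0.33 mA

V_G = V_DD·R_2/(R_1+R_2) = 14×22/122 = 2.52 V.
Assume saturation: I_D = (k_n/2)(V_GS − V_t)² with V_GS = V_G − I_D·R_S = 2.52 − 2.2·I_D.
Substituting gives 3.15·I_D² − 5.07·I_D + 1.32 = 0, with roots I_D = 0.326 or 1.29 mA.
The root I_D = 1.29 mA gives V_GS = -0.307 V ≤ V_t, so take I_D = 0.326 mA.
Then V_GS = 1.81 V and V_DS = V_DD − I_D(R_D+R_S) = 14 − 0.326×12.2 = 10 V.
Saturation requires V_DS ≥ V_GS − V_t = 0.708 V; 10 ≥ 0.708 ✓.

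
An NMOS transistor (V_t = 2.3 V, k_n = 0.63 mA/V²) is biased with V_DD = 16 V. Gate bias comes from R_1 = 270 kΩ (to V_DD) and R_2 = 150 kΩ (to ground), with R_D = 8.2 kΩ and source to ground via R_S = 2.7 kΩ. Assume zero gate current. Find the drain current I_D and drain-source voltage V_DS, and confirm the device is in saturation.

I_D ≈ 0.71 mA, V_DS ≈ 8.3 V

V_G = V_DD·R_2/(R_1+R_2) = 16×150/420 = 5.71 V.
Assume saturation: I_D = (k_n/2)(V_GS − V_t)² with V_GS = V_G − I_D·R_S = 5.71 − 2.7·I_D.
Substituting gives 2.3·I_D² − 6.81·I_D + 3.67 = 0, with roots I_D = 0.709 or 2.26 mA.
The root I_D = 2.26 mA gives V_GS = -0.376 V ≤ V_t, so take I_D = 0.709 mA.
Then V_GS = 3.8 V and V_DS = V_DD − I_D(R_D+R_S) = 16 − 0.709×10.9 = 8.27 V.
Saturation requires V_DS ≥ V_GS − V_t = 1.5 V; 8.27 ≥ 1.5 ✓.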